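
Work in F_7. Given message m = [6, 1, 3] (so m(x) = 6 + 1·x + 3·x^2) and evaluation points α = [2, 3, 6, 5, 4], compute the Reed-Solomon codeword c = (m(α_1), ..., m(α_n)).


c = [6, 1, 1, 2, 2]

Message polynomial: m(x) = 6 + 1·x + 3·x^2 (mod 7).
For each evaluation point α_i, compute m(α_i) mod 7:
  α_1 = 2: Horner steps 3 → 0 → 6, so m(2) = 6.
  α_2 = 3: Horner steps 3 → 3 → 1, so m(3) = 1.
  α_3 = 6: Horner steps 3 → 5 → 1, so m(6) = 1.
  α_4 = 5: Horner steps 3 → 2 → 2, so m(5) = 2.
  α_5 = 4: Horner steps 3 → 6 → 2, so m(4) = 2.
Codeword c = [6, 1, 1, 2, 2] ∈ F_7^5.


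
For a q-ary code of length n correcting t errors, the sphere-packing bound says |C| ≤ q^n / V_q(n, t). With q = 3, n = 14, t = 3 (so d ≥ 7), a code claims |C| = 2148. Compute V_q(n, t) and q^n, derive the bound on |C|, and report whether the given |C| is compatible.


V_q(n, t) = 3305, q^n = 4782969, Hamming bound = 1447, |C| = 2148 > bound (violated).

Step 1: Compute V_q(n, t) = Σ_{j=0}^3 C(n, j) (q−1)^j.
  j = 0: C(14,0)·(2)^0 = 1·1 = 1.
  j = 1: C(14,1)·(2)^1 = 14·2 = 28.
  j = 2: C(14,2)·(2)^2 = 91·4 = 364.
  j = 3: C(14,3)·(2)^3 = 364·8 = 2912.
  V_q(n, t) = 1 + 28 + 364 + 2912 = 3305.
Step 2: q^n = 3^14 = 4782969.
Step 3: Hamming bound ⌊q^n / V_q(n,t)⌋ = ⌊4782969/3305⌋ = 1447.
Step 4: Compare |C| = 2148 to 1447: violated.
The claimed |C| lies above the Hamming bound, so no 3-ary code of length 14 with d ≥ 7 can have 2148 codewords.


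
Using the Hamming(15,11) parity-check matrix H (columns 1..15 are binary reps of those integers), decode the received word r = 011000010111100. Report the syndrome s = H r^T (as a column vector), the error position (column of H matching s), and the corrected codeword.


s = (1, 0, 0, 1)^T, error position = 9, corrected codeword c = 011000011111100

Compute s = H r^T mod 2 one row at a time:
  s_1 = 1 + 0 + 1 + 1 + 1 + 1 + 0 + 0 = 5 ≡ 1 (mod 2).
  s_2 = 0 + 0 + 0 + 0 + 1 + 1 + 0 + 0 = 2 ≡ 0 (mod 2).
  s_3 = 1 + 1 + 0 + 0 + 1 + 1 + 0 + 0 = 4 ≡ 0 (mod 2).
  s_4 = 0 + 1 + 0 + 0 + 0 + 1 + 1 + 0 = 3 ≡ 1 (mod 2).
s = (1, 0, 0, 1)^T — this equals column 9 of H (binary 1001), so error is at position 9.
Correct: flip bit 9 of r = 011000010111100 to get c = 011000011111100.


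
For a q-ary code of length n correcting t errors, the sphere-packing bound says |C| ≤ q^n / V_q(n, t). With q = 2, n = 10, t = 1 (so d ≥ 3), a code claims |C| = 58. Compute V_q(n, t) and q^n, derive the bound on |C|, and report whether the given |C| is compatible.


V_q(n, t) = 11, q^n = 1024, Hamming bound = 93, |C| = 58 ≤ bound (satisfied).

Step 1: Compute V_q(n, t) = Σ_{j=0}^1 C(n, j) (q−1)^j.
  j = 0: C(10,0)·(1)^0 = 1·1 = 1.
  j = 1: C(10,1)·(1)^1 = 10·1 = 10.
  V_q(n, t) = 1 + 10 = 11.
Step 2: q^n = 2^10 = 1024.
Step 3: Hamming bound ⌊q^n / V_q(n,t)⌋ = ⌊1024/11⌋ = 93.
Step 4: Compare |C| = 58 to 93: satisfied.
The claimed |C| lies below the Hamming bound.


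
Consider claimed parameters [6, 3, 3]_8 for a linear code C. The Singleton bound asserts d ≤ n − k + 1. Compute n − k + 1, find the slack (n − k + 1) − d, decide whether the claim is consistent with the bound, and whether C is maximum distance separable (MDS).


Singleton RHS = n − k + 1 = 4, slack = 1, bound satisfied, not MDS.

Singleton bound: d ≤ n − k + 1.
Here n = 6, k = 3, so n − k + 1 = 4.
Given d = 3, check d ≤ 4: YES.
Slack = (n − k + 1) − d = 1.
The code is NOT MDS (slack = 1 > 0).
Description: the claimed parameters are [6, 3, 3]_8; such a code would be non-MDS.


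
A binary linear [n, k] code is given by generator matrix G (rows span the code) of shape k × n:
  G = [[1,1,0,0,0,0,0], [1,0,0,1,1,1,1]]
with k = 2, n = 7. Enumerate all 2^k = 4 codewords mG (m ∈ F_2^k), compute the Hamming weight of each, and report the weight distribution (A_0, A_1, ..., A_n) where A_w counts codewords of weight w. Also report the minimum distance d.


Weight distribution: A_0 = 1, A_2 = 1, A_5 = 2. Minimum distance d = 2.

Enumerate all 2^2 = 4 messages m ∈ F_2^2.
For each, compute codeword c = mG in F_2^7, then tally its weight.
  m = 00 → c = 0000000, weight = 0.
  m = 10 → c = 1100000, weight = 2.
  m = 01 → c = 1001111, weight = 5.
  m = 11 → c = 0101111, weight = 5.
Tally weights:
  weight 0: 1 codewords.
  weight 2: 1 codewords.
  weight 5: 2 codewords.
Minimum distance d = smallest w > 0 with A_w > 0 = 2.
Sanity: Σ A_w = 4 = 2^2 = 4 ✓.


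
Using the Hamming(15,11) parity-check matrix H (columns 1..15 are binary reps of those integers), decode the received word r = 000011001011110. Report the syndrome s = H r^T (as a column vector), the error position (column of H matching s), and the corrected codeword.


s = (1, 1, 1, 0)^T, error position = 14, corrected codeword c = 000011001011100

Compute s = H r^T mod 2 one row at a time:
  s_1 = 0 + 1 + 0 + 1 + 1 + 1 + 1 + 0 = 5 ≡ 1 (mod 2).
  s_2 = 0 + 1 + 1 + 0 + 1 + 1 + 1 + 0 = 5 ≡ 1 (mod 2).
  s_3 = 0 + 0 + 1 + 0 + 0 + 1 + 1 + 0 = 3 ≡ 1 (mod 2).
  s_4 = 0 + 0 + 1 + 0 + 1 + 1 + 1 + 0 = 4 ≡ 0 (mod 2).
s = (1, 1, 1, 0)^T — this equals column 14 of H (binary 1110), so error is at position 14.
Correct: flip bit 14 of r = 000011001011110 to get c = 000011001011100.


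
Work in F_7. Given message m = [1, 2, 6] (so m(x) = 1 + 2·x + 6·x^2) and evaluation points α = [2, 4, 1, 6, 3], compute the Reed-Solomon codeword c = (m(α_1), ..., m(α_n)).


c = [1, 0, 2, 5, 5]

Message polynomial: m(x) = 1 + 2·x + 6·x^2 (mod 7).
For each evaluation point α_i, compute m(α_i) mod 7:
  α_1 = 2: Horner steps 6 → 0 → 1, so m(2) = 1.
  α_2 = 4: Horner steps 6 → 5 → 0, so m(4) = 0.
  α_3 = 1: Horner steps 6 → 1 → 2, so m(1) = 2.
  α_4 = 6: Horner steps 6 → 3 → 5, so m(6) = 5.
  α_5 = 3: Horner steps 6 → 6 → 5, so m(3) = 5.
Codeword c = [1, 0, 2, 5, 5] ∈ F_7^5.


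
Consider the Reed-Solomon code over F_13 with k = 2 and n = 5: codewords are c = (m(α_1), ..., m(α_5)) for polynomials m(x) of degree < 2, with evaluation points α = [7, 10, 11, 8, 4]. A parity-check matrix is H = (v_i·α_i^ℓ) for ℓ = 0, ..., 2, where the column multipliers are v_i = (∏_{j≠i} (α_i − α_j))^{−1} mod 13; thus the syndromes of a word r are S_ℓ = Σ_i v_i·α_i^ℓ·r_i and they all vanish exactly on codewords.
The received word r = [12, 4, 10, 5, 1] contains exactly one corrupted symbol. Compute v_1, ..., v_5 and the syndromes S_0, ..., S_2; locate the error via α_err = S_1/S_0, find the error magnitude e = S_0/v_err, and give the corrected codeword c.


S = (2, 8, 6), error at position 5, error magnitude e = 7, c = [12, 4, 10, 5, 7].

Step 1: column multipliers v_i = (∏_{j≠i}(α_i − α_j))^{−1} mod 13.
  i = 1 (α = 7): (7−10)(7−11)(7−8)(7−4) = (−3)·(−4)·(−1)·3 = −36 ≡ 3, so v_1 = 3^{−1} = 9 (mod 13).
  i = 2 (α = 10): (10−7)(10−11)(10−8)(10−4) = 3·(−1)·2·6 = −36 ≡ 3, so v_2 = 3^{−1} = 9 (mod 13).
  i = 3 (α = 11): (11−7)(11−10)(11−8)(11−4) = 4·1·3·7 = 84 ≡ 6, so v_3 = 6^{−1} = 11 (mod 13).
  i = 4 (α = 8): (8−7)(8−10)(8−11)(8−4) = 1·(−2)·(−3)·4 = 24 ≡ 11, so v_4 = 11^{−1} = 6 (mod 13).
  i = 5 (α = 4): (4−7)(4−10)(4−11)(4−8) = (−3)·(−6)·(−7)·(−4) = 504 ≡ 10, so v_5 = 10^{−1} = 4 (mod 13).
  v = [9, 9, 11, 6, 4].
Step 2: syndromes of r = [12, 4, 10, 5, 1] (all sums mod 13).
  S_0 = Σ v_i r_i = 9·12 + 9·4 + 11·10 + 6·5 + 4·1 = 288 ≡ 2.
  S_1 = Σ v_i α_i r_i = 9·7·12 + 9·10·4 + 11·11·10 + 6·8·5 + 4·4·1 = 2582 ≡ 8.
  α_i^2 mod 13 = [10, 9, 4, 12, 3].
  S_2 = Σ v_i α_i^2 r_i = 9·10·12 + 9·9·4 + 11·4·10 + 6·12·5 + 4·3·1 = 2216 ≡ 6.
  S = (2, 8, 6) ≠ 0, so r is not a codeword (an error is present).
Step 3: locate the error. For a single error e at position i, S_ℓ = v_i·e·α_i^ℓ, so α_err = S_1/S_0.
  S_0^{−1} = 2^{−1} = 7 (mod 13), so α_err = 8·7 = 56 ≡ 4 = α_5. Error position i = 5.
  Consistency check: S_2/S_1 = 6·5 = 30 ≡ 4 = α_err ✓ (single-error assumption holds).
Step 4: error magnitude e = S_0/v_5 = S_0·∏_{j≠5}(α_5 − α_j) = 2·10 = 20 ≡ 7 (mod 13).
Step 5: correct position 5: c_5 = r_5 − e = 1 − 7 ≡ 7 (mod 13). Hence c = [12, 4, 10, 5, 7].
  Check: interpolating c through the α_i gives m(x) = 9 + 6·x (degree < 2) with m(α_i) = c_i for every i, so c is indeed a codeword.


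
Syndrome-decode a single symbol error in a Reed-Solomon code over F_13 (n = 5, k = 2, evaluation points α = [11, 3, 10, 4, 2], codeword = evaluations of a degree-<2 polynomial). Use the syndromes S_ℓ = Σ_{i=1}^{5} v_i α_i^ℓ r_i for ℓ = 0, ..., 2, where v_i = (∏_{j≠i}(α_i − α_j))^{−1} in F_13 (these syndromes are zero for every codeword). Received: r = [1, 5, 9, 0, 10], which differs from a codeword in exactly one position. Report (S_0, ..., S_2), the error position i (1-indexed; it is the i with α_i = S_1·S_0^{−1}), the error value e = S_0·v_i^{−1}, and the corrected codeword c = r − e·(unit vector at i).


S = (1, 11, 4), error at position 1, error magnitude e = 10, c = [4, 5, 9, 0, 10].

Step 1: column multipliers v_i = (∏_{j≠i}(α_i − α_j))^{−1} mod 13.
  i = 1 (α = 11): (11−3)(11−10)(11−4)(11−2) = 8·1·7·9 = 504 ≡ 10, so v_1 = 10^{−1} = 4 (mod 13).
  i = 2 (α = 3): (3−11)(3−10)(3−4)(3−2) = (−8)·(−7)·(−1)·1 = −56 ≡ 9, so v_2 = 9^{−1} = 3 (mod 13).
  i = 3 (α = 10): (10−11)(10−3)(10−4)(10−2) = (−1)·7·6·8 = −336 ≡ 2, so v_3 = 2^{−1} = 7 (mod 13).
  i = 4 (α = 4): (4−11)(4−3)(4−10)(4−2) = (−7)·1·(−6)·2 = 84 ≡ 6, so v_4 = 6^{−1} = 11 (mod 13).
  i = 5 (α = 2): (2−11)(2−3)(2−10)(2−4) = (−9)·(−1)·(−8)·(−2) = 144 ≡ 1, so v_5 = 1^{−1} = 1 (mod 13).
  v = [4, 3, 7, 11, 1].
Step 2: syndromes of r = [1, 5, 9, 0, 10] (all sums mod 13).
  S_0 = Σ v_i r_i = 4·1 + 3·5 + 7·9 + 11·0 + 1·10 = 92 ≡ 1.
  S_1 = Σ v_i α_i r_i = 4·11·1 + 3·3·5 + 7·10·9 + 11·4·0 + 1·2·10 = 739 ≡ 11.
  α_i^2 mod 13 = [4, 9, 9, 3, 4].
  S_2 = Σ v_i α_i^2 r_i = 4·4·1 + 3·9·5 + 7·9·9 + 11·3·0 + 1·4·10 = 758 ≡ 4.
  S = (1, 11, 4) ≠ 0, so r is not a codeword (an error is present).
Step 3: locate the error. For a single error e at position i, S_ℓ = v_i·e·α_i^ℓ, so α_err = S_1/S_0.
  S_0^{−1} = 1^{−1} = 1 (mod 13), so α_err = 11·1 = 11 ≡ 11 = α_1. Error position i = 1.
  Consistency check: S_2/S_1 = 4·6 = 24 ≡ 11 = α_err ✓ (single-error assumption holds).
Step 4: error magnitude e = S_0/v_1 = S_0·∏_{j≠1}(α_1 − α_j) = 1·10 = 10 ≡ 10 (mod 13).
Step 5: correct position 1: c_1 = r_1 − e = 1 − 10 ≡ 4 (mod 13). Hence c = [4, 5, 9, 0, 10].
  Check: interpolating c through the α_i gives m(x) = 7 + 8·x (degree < 2) with m(α_i) = c_i for every i, so c is indeed a codeword.


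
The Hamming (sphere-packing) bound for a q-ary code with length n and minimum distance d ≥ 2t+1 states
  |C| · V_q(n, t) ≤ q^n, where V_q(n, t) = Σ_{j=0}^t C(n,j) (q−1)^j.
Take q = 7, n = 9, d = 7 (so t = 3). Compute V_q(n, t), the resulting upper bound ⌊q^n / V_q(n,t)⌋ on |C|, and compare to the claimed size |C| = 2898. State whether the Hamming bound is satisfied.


V_q(n, t) = 19495, q^n = 40353607, Hamming bound = 2069, |C| = 2898 > bound (violated).

Step 1: Compute V_q(n, t) = Σ_{j=0}^3 C(n, j) (q−1)^j.
  j = 0: C(9,0)·(6)^0 = 1·1 = 1.
  j = 1: C(9,1)·(6)^1 = 9·6 = 54.
  j = 2: C(9,2)·(6)^2 = 36·36 = 1296.
  j = 3: C(9,3)·(6)^3 = 84·216 = 18144.
  V_q(n, t) = 1 + 54 + 1296 + 18144 = 19495.
Step 2: q^n = 7^9 = 40353607.
Step 3: Hamming bound ⌊q^n / V_q(n,t)⌋ = ⌊40353607/19495⌋ = 2069.
Step 4: Compare |C| = 2898 to 2069: violated.
The claimed |C| lies above the Hamming bound, so no 7-ary code of length 9 with d ≥ 7 can have 2898 codewords.


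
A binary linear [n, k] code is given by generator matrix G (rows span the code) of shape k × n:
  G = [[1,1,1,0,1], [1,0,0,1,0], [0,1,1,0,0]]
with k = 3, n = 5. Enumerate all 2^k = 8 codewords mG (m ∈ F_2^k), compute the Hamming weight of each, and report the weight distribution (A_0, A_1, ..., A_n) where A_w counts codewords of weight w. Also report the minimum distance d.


Weight distribution: A_0 = 1, A_2 = 4, A_4 = 3. Minimum distance d = 2.

Enumerate all 2^3 = 8 messages m ∈ F_2^3.
For each, compute codeword c = mG in F_2^5, then tally its weight.
  m = 000 → c = 00000, weight = 0.
  m = 100 → c = 11101, weight = 4.
  m = 010 → c = 10010, weight = 2.
  m = 110 → c = 01111, weight = 4.
  m = 001 → c = 01100, weight = 2.
  m = 101 → c = 10001, weight = 2.
  m = 011 → c = 11110, weight = 4.
  m = 111 → c = 00011, weight = 2.
Tally weights:
  weight 0: 1 codewords.
  weight 2: 4 codewords.
  weight 4: 3 codewords.
Minimum distance d = smallest w > 0 with A_w > 0 = 2.
Sanity: Σ A_w = 8 = 2^3 = 8 ✓.


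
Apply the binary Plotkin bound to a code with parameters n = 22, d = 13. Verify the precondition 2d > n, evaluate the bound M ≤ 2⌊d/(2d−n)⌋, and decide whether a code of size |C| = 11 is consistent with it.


Plotkin bound M ≤ 6; given |C| = 11 > bound (violated).

Check applicability: 2d = 26, n = 22.
2d − n = 4 > 0, so Plotkin applies.
Compute d/(2d−n) = 13/4 ≈ 3.2500.
⌊d/(2d−n)⌋ = 3.
Plotkin bound: M ≤ 2·3 = 6.
Given |C| = 11, check: VIOLATED.
This |C| is above the Plotkin bound, so no binary code with n = 22, d = 13 and 11 codewords exists.


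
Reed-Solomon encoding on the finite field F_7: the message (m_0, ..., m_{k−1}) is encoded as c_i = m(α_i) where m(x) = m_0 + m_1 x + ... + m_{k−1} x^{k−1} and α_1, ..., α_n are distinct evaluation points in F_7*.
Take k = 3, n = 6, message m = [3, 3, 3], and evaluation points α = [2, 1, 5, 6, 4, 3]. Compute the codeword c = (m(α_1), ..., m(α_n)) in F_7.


c = [0, 2, 2, 3, 0, 4]

Message polynomial: m(x) = 3 + 3·x + 3·x^2 (mod 7).
For each evaluation point α_i, compute m(α_i) mod 7:
  α_1 = 2: Horner steps 3 → 2 → 0, so m(2) = 0.
  α_2 = 1: Horner steps 3 → 6 → 2, so m(1) = 2.
  α_3 = 5: Horner steps 3 → 4 → 2, so m(5) = 2.
  α_4 = 6: Horner steps 3 → 0 → 3, so m(6) = 3.
  α_5 = 4: Horner steps 3 → 1 → 0, so m(4) = 0.
  α_6 = 3: Horner steps 3 → 5 → 4, so m(3) = 4.
Codeword c = [0, 2, 2, 3, 0, 4] ∈ F_7^6.


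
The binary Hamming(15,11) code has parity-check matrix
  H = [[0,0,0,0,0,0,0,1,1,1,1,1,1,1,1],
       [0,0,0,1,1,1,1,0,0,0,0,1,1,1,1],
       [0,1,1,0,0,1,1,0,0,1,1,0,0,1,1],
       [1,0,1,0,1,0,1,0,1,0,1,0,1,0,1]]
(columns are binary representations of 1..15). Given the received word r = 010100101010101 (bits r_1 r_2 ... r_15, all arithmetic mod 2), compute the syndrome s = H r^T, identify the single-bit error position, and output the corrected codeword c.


s = (0, 0, 0, 1)^T, error position = 1, corrected codeword c = 110100101010101

Compute s = H r^T mod 2 one row at a time:
  s_1 = 0 + 1 + 0 + 1 + 0 + 1 + 0 + 1 = 4 ≡ 0 (mod 2).
  s_2 = 1 + 0 + 0 + 1 + 0 + 1 + 0 + 1 = 4 ≡ 0 (mod 2).
  s_3 = 1 + 0 + 0 + 1 + 0 + 1 + 0 + 1 = 4 ≡ 0 (mod 2).
  s_4 = 0 + 0 + 0 + 1 + 1 + 1 + 1 + 1 = 5 ≡ 1 (mod 2).
s = (0, 0, 0, 1)^T — this equals column 1 of H (binary 0001), so error is at position 1.
Correct: flip bit 1 of r = 010100101010101 to get c = 110100101010101.


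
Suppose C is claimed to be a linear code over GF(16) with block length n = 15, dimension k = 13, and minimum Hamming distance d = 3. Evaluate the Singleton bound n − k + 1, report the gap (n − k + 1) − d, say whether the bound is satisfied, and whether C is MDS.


Singleton RHS = n − k + 1 = 3, slack = 0, bound satisfied, MDS.

Singleton bound: d ≤ n − k + 1.
Here n = 15, k = 13, so n − k + 1 = 3.
Given d = 3, check d ≤ 3: YES.
Slack = (n − k + 1) − d = 0.
The code is MDS (slack = 0).
Description: the claimed parameters are [15, 13, 3]_16; such a code would be MDS (meets Singleton bound).


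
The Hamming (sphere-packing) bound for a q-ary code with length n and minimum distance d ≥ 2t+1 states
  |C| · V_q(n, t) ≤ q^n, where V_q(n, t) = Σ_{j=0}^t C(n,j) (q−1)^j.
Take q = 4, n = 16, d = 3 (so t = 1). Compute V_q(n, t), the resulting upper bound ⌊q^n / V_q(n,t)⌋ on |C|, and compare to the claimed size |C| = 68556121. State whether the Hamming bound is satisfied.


V_q(n, t) = 49, q^n = 4294967296, Hamming bound = 87652393, |C| = 68556121 ≤ bound (satisfied).

Step 1: Compute V_q(n, t) = Σ_{j=0}^1 C(n, j) (q−1)^j.
  j = 0: C(16,0)·(3)^0 = 1·1 = 1.
  j = 1: C(16,1)·(3)^1 = 16·3 = 48.
  V_q(n, t) = 1 + 48 = 49.
Step 2: q^n = 4^16 = 4294967296.
Step 3: Hamming bound ⌊q^n / V_q(n,t)⌋ = ⌊4294967296/49⌋ = 87652393.
Step 4: Compare |C| = 68556121 to 87652393: satisfied.
The claimed |C| lies below the Hamming bound.


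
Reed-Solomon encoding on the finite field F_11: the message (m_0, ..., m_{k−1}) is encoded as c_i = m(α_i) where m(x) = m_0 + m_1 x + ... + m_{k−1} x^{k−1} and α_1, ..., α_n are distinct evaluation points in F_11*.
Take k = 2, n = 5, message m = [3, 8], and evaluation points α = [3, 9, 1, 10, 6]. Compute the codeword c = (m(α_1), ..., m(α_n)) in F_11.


c = [5, 9, 0, 6, 7]

Message polynomial: m(x) = 3 + 8·x (mod 11).
For each evaluation point α_i, compute m(α_i) mod 11:
  α_1 = 3: Horner steps 8 → 5, so m(3) = 5.
  α_2 = 9: Horner steps 8 → 9, so m(9) = 9.
  α_3 = 1: Horner steps 8 → 0, so m(1) = 0.
  α_4 = 10: Horner steps 8 → 6, so m(10) = 6.
  α_5 = 6: Horner steps 8 → 7, so m(6) = 7.
Codeword c = [5, 9, 0, 6, 7] ∈ F_11^5.


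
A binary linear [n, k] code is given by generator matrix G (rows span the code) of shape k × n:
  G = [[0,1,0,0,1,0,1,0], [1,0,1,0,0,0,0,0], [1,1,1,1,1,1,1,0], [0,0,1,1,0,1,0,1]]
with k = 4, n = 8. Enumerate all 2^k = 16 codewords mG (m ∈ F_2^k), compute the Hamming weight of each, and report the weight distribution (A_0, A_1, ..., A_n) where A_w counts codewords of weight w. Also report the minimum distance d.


Weight distribution: A_0 = 1, A_2 = 4, A_3 = 1, A_4 = 3, A_5 = 4, A_7 = 3. Minimum distance d = 2.

Enumerate all 2^4 = 16 messages m ∈ F_2^4.
For each, compute codeword c = mG in F_2^8, then tally its weight.
  m = 0000 → c = 00000000, weight = 0.
  m = 1000 → c = 01001010, weight = 3.
  m = 0100 → c = 10100000, weight = 2.
  m = 1100 → c = 11101010, weight = 5.
  m = 0010 → c = 11111110, weight = 7.
  m = 1010 → c = 10110100, weight = 4.
  m = 0110 → c = 01011110, weight = 5.
  m = 1110 → c = 00010100, weight = 2.
  m = 0001 → c = 00110101, weight = 4.
  m = 1001 → c = 01111111, weight = 7.
  m = 0101 → c = 10010101, weight = 4.
  m = 1101 → c = 11011111, weight = 7.
  m = 0011 → c = 11001011, weight = 5.
  m = 1011 → c = 10000001, weight = 2.
  m = 0111 → c = 01101011, weight = 5.
  m = 1111 → c = 00100001, weight = 2.
Tally weights:
  weight 0: 1 codewords.
  weight 2: 4 codewords.
  weight 3: 1 codewords.
  weight 4: 3 codewords.
  weight 5: 4 codewords.
  weight 7: 3 codewords.
Minimum distance d = smallest w > 0 with A_w > 0 = 2.
Sanity: Σ A_w = 16 = 2^4 = 16 ✓.


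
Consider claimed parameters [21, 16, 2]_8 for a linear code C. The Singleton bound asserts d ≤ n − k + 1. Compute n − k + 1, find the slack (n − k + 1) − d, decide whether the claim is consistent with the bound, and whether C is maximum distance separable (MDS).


Singleton RHS = n − k + 1 = 6, slack = 4, bound satisfied, not MDS.

Singleton bound: d ≤ n − k + 1.
Here n = 21, k = 16, so n − k + 1 = 6.
Given d = 2, check d ≤ 6: YES.
Slack = (n − k + 1) − d = 4.
The code is NOT MDS (slack = 4 > 0).
Description: the claimed parameters are [21, 16, 2]_8; such a code would be non-MDS.


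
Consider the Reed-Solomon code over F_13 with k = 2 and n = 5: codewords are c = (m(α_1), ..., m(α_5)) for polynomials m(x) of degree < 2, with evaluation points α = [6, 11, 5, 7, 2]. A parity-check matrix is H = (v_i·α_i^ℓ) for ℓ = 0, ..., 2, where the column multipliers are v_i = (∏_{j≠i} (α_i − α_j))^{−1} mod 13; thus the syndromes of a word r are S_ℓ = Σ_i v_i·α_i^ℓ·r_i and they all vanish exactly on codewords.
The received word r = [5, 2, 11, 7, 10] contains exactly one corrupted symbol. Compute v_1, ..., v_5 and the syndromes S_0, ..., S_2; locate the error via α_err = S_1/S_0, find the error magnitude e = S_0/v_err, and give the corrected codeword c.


S = (7, 9, 6), error at position 3, error magnitude e = 8, c = [5, 2, 3, 7, 10].

Step 1: column multipliers v_i = (∏_{j≠i}(α_i − α_j))^{−1} mod 13.
  i = 1 (α = 6): (6−11)(6−5)(6−7)(6−2) = (−5)·1·(−1)·4 = 20 ≡ 7, so v_1 = 7^{−1} = 2 (mod 13).
  i = 2 (α = 11): (11−6)(11−5)(11−7)(11−2) = 5·6·4·9 = 1080 ≡ 1, so v_2 = 1^{−1} = 1 (mod 13).
  i = 3 (α = 5): (5−6)(5−11)(5−7)(5−2) = (−1)·(−6)·(−2)·3 = −36 ≡ 3, so v_3 = 3^{−1} = 9 (mod 13).
  i = 4 (α = 7): (7−6)(7−11)(7−5)(7−2) = 1·(−4)·2·5 = −40 ≡ 12, so v_4 = 12^{−1} = 12 (mod 13).
  i = 5 (α = 2): (2−6)(2−11)(2−5)(2−7) = (−4)·(−9)·(−3)·(−5) = 540 ≡ 7, so v_5 = 7^{−1} = 2 (mod 13).
  v = [2, 1, 9, 12, 2].
Step 2: syndromes of r = [5, 2, 11, 7, 10] (all sums mod 13).
  S_0 = Σ v_i r_i = 2·5 + 1·2 + 9·11 + 12·7 + 2·10 = 215 ≡ 7.
  S_1 = Σ v_i α_i r_i = 2·6·5 + 1·11·2 + 9·5·11 + 12·7·7 + 2·2·10 = 1205 ≡ 9.
  α_i^2 mod 13 = [10, 4, 12, 10, 4].
  S_2 = Σ v_i α_i^2 r_i = 2·10·5 + 1·4·2 + 9·12·11 + 12·10·7 + 2·4·10 = 2216 ≡ 6.
  S = (7, 9, 6) ≠ 0, so r is not a codeword (an error is present).
Step 3: locate the error. For a single error e at position i, S_ℓ = v_i·e·α_i^ℓ, so α_err = S_1/S_0.
  S_0^{−1} = 7^{−1} = 2 (mod 13), so α_err = 9·2 = 18 ≡ 5 = α_3. Error position i = 3.
  Consistency check: S_2/S_1 = 6·3 = 18 ≡ 5 = α_err ✓ (single-error assumption holds).
Step 4: error magnitude e = S_0/v_3 = S_0·∏_{j≠3}(α_3 − α_j) = 7·3 = 21 ≡ 8 (mod 13).
Step 5: correct position 3: c_3 = r_3 − e = 11 − 8 ≡ 3 (mod 13). Hence c = [5, 2, 3, 7, 10].
  Check: interpolating c through the α_i gives m(x) = 6 + 2·x (degree < 2) with m(α_i) = c_i for every i, so c is indeed a codeword.


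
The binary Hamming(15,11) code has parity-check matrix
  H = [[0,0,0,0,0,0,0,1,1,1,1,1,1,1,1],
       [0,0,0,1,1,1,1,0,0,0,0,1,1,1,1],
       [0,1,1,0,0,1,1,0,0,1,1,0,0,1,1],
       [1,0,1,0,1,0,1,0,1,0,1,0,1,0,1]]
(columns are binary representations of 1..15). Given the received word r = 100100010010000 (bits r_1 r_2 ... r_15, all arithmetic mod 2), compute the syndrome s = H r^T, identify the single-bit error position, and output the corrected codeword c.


s = (0, 1, 1, 0)^T, error position = 6, corrected codeword c = 100101010010000

Compute s = H r^T mod 2 one row at a time:
  s_1 = 1 + 0 + 0 + 1 + 0 + 0 + 0 + 0 = 2 ≡ 0 (mod 2).
  s_2 = 1 + 0 + 0 + 0 + 0 + 0 + 0 + 0 = 1 ≡ 1 (mod 2).
  s_3 = 0 + 0 + 0 + 0 + 0 + 1 + 0 + 0 = 1 ≡ 1 (mod 2).
  s_4 = 1 + 0 + 0 + 0 + 0 + 1 + 0 + 0 = 2 ≡ 0 (mod 2).
s = (0, 1, 1, 0)^T — this equals column 6 of H (binary 0110), so error is at position 6.
Correct: flip bit 6 of r = 100100010010000 to get c = 100101010010000.


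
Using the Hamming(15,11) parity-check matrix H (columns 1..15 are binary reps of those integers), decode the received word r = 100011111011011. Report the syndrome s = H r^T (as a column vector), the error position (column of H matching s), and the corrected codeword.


s = (0, 0, 1, 0)^T, error position = 2, corrected codeword c = 110011111011011

Compute s = H r^T mod 2 one row at a time:
  s_1 = 1 + 1 + 0 + 1 + 1 + 0 + 1 + 1 = 6 ≡ 0 (mod 2).
  s_2 = 0 + 1 + 1 + 1 + 1 + 0 + 1 + 1 = 6 ≡ 0 (mod 2).
  s_3 = 0 + 0 + 1 + 1 + 0 + 1 + 1 + 1 = 5 ≡ 1 (mod 2).
  s_4 = 1 + 0 + 1 + 1 + 1 + 1 + 0 + 1 = 6 ≡ 0 (mod 2).
s = (0, 0, 1, 0)^T — this equals column 2 of H (binary 0010), so error is at position 2.
Correct: flip bit 2 of r = 100011111011011 to get c = 110011111011011.


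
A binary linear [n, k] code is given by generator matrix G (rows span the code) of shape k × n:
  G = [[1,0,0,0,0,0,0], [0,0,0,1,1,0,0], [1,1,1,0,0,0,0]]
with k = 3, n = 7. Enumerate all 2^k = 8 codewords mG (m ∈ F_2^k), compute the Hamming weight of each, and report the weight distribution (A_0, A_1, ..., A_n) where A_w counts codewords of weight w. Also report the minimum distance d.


Weight distribution: A_0 = 1, A_1 = 1, A_2 = 2, A_3 = 2, A_4 = 1, A_5 = 1. Minimum distance d = 1.

Enumerate all 2^3 = 8 messages m ∈ F_2^3.
For each, compute codeword c = mG in F_2^7, then tally its weight.
  m = 000 → c = 0000000, weight = 0.
  m = 100 → c = 1000000, weight = 1.
  m = 010 → c = 0001100, weight = 2.
  m = 110 → c = 1001100, weight = 3.
  m = 001 → c = 1110000, weight = 3.
  m = 101 → c = 0110000, weight = 2.
  m = 011 → c = 1111100, weight = 5.
  m = 111 → c = 0111100, weight = 4.
Tally weights:
  weight 0: 1 codewords.
  weight 1: 1 codewords.
  weight 2: 2 codewords.
  weight 3: 2 codewords.
  weight 4: 1 codewords.
  weight 5: 1 codewords.
Minimum distance d = smallest w > 0 with A_w > 0 = 1.
Sanity: Σ A_w = 8 = 2^3 = 8 ✓.


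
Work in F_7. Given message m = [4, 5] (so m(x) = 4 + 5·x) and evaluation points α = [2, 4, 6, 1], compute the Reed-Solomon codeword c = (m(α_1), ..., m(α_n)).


c = [0, 3, 6, 2]

Message polynomial: m(x) = 4 + 5·x (mod 7).
For each evaluation point α_i, compute m(α_i) mod 7:
  α_1 = 2: Horner steps 5 → 0, so m(2) = 0.
  α_2 = 4: Horner steps 5 → 3, so m(4) = 3.
  α_3 = 6: Horner steps 5 → 6, so m(6) = 6.
  α_4 = 1: Horner steps 5 → 2, so m(1) = 2.
Codeword c = [0, 3, 6, 2] ∈ F_7^4.


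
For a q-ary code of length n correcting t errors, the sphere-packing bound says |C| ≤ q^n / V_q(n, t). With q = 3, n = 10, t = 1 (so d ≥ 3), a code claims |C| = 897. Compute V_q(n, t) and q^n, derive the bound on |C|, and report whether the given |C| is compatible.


V_q(n, t) = 21, q^n = 59049, Hamming bound = 2811, |C| = 897 ≤ bound (satisfied).

Step 1: Compute V_q(n, t) = Σ_{j=0}^1 C(n, j) (q−1)^j.
  j = 0: C(10,0)·(2)^0 = 1·1 = 1.
  j = 1: C(10,1)·(2)^1 = 10·2 = 20.
  V_q(n, t) = 1 + 20 = 21.
Step 2: q^n = 3^10 = 59049.
Step 3: Hamming bound ⌊q^n / V_q(n,t)⌋ = ⌊59049/21⌋ = 2811.
Step 4: Compare |C| = 897 to 2811: satisfied.
The claimed |C| lies below the Hamming bound.


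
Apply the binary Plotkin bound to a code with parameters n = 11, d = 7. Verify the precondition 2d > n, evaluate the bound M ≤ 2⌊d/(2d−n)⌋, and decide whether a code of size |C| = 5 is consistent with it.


Plotkin bound M ≤ 4; given |C| = 5 > bound (violated).

Check applicability: 2d = 14, n = 11.
2d − n = 3 > 0, so Plotkin applies.
Compute d/(2d−n) = 7/3 ≈ 2.3333.
⌊d/(2d−n)⌋ = 2.
Plotkin bound: M ≤ 2·2 = 4.
Given |C| = 5, check: VIOLATED.
This |C| is above the Plotkin bound, so no binary code with n = 11, d = 7 and 5 codewords exists.


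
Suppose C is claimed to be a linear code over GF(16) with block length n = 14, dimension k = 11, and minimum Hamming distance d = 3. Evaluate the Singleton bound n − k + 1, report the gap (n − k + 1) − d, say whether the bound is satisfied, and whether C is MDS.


Singleton RHS = n − k + 1 = 4, slack = 1, bound satisfied, not MDS.

Singleton bound: d ≤ n − k + 1.
Here n = 14, k = 11, so n − k + 1 = 4.
Given d = 3, check d ≤ 4: YES.
Slack = (n − k + 1) − d = 1.
The code is NOT MDS (slack = 1 > 0).
Description: the claimed parameters are [14, 11, 3]_16; such a code would be non-MDS.


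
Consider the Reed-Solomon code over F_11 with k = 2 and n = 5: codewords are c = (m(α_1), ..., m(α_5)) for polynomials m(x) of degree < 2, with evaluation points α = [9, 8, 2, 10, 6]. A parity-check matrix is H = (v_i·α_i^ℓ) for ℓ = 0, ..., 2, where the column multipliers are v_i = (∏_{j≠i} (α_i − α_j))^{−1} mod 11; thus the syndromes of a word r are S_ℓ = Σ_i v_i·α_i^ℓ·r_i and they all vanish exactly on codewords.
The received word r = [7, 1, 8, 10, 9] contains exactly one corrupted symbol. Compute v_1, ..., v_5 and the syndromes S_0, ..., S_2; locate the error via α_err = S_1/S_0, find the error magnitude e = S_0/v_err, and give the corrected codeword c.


S = (4, 10, 3), error at position 2, error magnitude e = 8, c = [7, 4, 8, 10, 9].

Step 1: column multipliers v_i = (∏_{j≠i}(α_i − α_j))^{−1} mod 11.
  i = 1 (α = 9): (9−8)(9−2)(9−10)(9−6) = 1·7·(−1)·3 = −21 ≡ 1, so v_1 = 1^{−1} = 1 (mod 11).
  i = 2 (α = 8): (8−9)(8−2)(8−10)(8−6) = (−1)·6·(−2)·2 = 24 ≡ 2, so v_2 = 2^{−1} = 6 (mod 11).
  i = 3 (α = 2): (2−9)(2−8)(2−10)(2−6) = (−7)·(−6)·(−8)·(−4) = 1344 ≡ 2, so v_3 = 2^{−1} = 6 (mod 11).
  i = 4 (α = 10): (10−9)(10−8)(10−2)(10−6) = 1·2·8·4 = 64 ≡ 9, so v_4 = 9^{−1} = 5 (mod 11).
  i = 5 (α = 6): (6−9)(6−8)(6−2)(6−10) = (−3)·(−2)·4·(−4) = −96 ≡ 3, so v_5 = 3^{−1} = 4 (mod 11).
  v = [1, 6, 6, 5, 4].
Step 2: syndromes of r = [7, 1, 8, 10, 9] (all sums mod 11).
  S_0 = Σ v_i r_i = 1·7 + 6·1 + 6·8 + 5·10 + 4·9 = 147 ≡ 4.
  S_1 = Σ v_i α_i r_i = 1·9·7 + 6·8·1 + 6·2·8 + 5·10·10 + 4·6·9 = 923 ≡ 10.
  α_i^2 mod 11 = [4, 9, 4, 1, 3].
  S_2 = Σ v_i α_i^2 r_i = 1·4·7 + 6·9·1 + 6·4·8 + 5·1·10 + 4·3·9 = 432 ≡ 3.
  S = (4, 10, 3) ≠ 0, so r is not a codeword (an error is present).
Step 3: locate the error. For a single error e at position i, S_ℓ = v_i·e·α_i^ℓ, so α_err = S_1/S_0.
  S_0^{−1} = 4^{−1} = 3 (mod 11), so α_err = 10·3 = 30 ≡ 8 = α_2. Error position i = 2.
  Consistency check: S_2/S_1 = 3·10 = 30 ≡ 8 = α_err ✓ (single-error assumption holds).
Step 4: error magnitude e = S_0/v_2 = S_0·∏_{j≠2}(α_2 − α_j) = 4·2 = 8 ≡ 8 (mod 11).
Step 5: correct position 2: c_2 = r_2 − e = 1 − 8 ≡ 4 (mod 11). Hence c = [7, 4, 8, 10, 9].
  Check: interpolating c through the α_i gives m(x) = 2 + 3·x (degree < 2) with m(α_i) = c_i for every i, so c is indeed a codeword.


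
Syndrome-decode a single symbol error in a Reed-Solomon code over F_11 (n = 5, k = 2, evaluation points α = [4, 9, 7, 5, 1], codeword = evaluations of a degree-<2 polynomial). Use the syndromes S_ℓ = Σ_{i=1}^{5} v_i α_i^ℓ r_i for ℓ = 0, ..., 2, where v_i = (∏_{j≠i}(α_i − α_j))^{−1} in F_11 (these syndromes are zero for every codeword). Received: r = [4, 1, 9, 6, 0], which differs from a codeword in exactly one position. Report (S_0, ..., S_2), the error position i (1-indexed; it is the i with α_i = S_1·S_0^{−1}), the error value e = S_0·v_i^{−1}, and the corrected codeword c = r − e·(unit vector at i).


S = (6, 2, 8), error at position 1, error magnitude e = 5, c = [10, 1, 9, 6, 0].

Step 1: column multipliers v_i = (∏_{j≠i}(α_i − α_j))^{−1} mod 11.
  i = 1 (α = 4): (4−9)(4−7)(4−5)(4−1) = (−5)·(−3)·(−1)·3 = −45 ≡ 10, so v_1 = 10^{−1} = 10 (mod 11).
  i = 2 (α = 9): (9−4)(9−7)(9−5)(9−1) = 5·2·4·8 = 320 ≡ 1, so v_2 = 1^{−1} = 1 (mod 11).
  i = 3 (α = 7): (7−4)(7−9)(7−5)(7−1) = 3·(−2)·2·6 = −72 ≡ 5, so v_3 = 5^{−1} = 9 (mod 11).
  i = 4 (α = 5): (5−4)(5−9)(5−7)(5−1) = 1·(−4)·(−2)·4 = 32 ≡ 10, so v_4 = 10^{−1} = 10 (mod 11).
  i = 5 (α = 1): (1−4)(1−9)(1−7)(1−5) = (−3)·(−8)·(−6)·(−4) = 576 ≡ 4, so v_5 = 4^{−1} = 3 (mod 11).
  v = [10, 1, 9, 10, 3].
Step 2: syndromes of r = [4, 1, 9, 6, 0] (all sums mod 11).
  S_0 = Σ v_i r_i = 10·4 + 1·1 + 9·9 + 10·6 + 3·0 = 182 ≡ 6.
  S_1 = Σ v_i α_i r_i = 10·4·4 + 1·9·1 + 9·7·9 + 10·5·6 + 3·1·0 = 1036 ≡ 2.
  α_i^2 mod 11 = [5, 4, 5, 3, 1].
  S_2 = Σ v_i α_i^2 r_i = 10·5·4 + 1·4·1 + 9·5·9 + 10·3·6 + 3·1·0 = 789 ≡ 8.
  S = (6, 2, 8) ≠ 0, so r is not a codeword (an error is present).
Step 3: locate the error. For a single error e at position i, S_ℓ = v_i·e·α_i^ℓ, so α_err = S_1/S_0.
  S_0^{−1} = 6^{−1} = 2 (mod 11), so α_err = 2·2 = 4 ≡ 4 = α_1. Error position i = 1.
  Consistency check: S_2/S_1 = 8·6 = 48 ≡ 4 = α_err ✓ (single-error assumption holds).
Step 4: error magnitude e = S_0/v_1 = S_0·∏_{j≠1}(α_1 − α_j) = 6·10 = 60 ≡ 5 (mod 11).
Step 5: correct position 1: c_1 = r_1 − e = 4 − 5 ≡ 10 (mod 11). Hence c = [10, 1, 9, 6, 0].
  Check: interpolating c through the α_i gives m(x) = 4 + 7·x (degree < 2) with m(α_i) = c_i for every i, so c is indeed a codeword.


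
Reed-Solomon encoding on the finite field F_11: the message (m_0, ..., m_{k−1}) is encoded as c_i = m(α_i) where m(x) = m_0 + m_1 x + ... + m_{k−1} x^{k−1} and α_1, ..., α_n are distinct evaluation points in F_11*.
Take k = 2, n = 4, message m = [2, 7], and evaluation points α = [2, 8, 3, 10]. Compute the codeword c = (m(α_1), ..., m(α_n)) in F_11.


c = [5, 3, 1, 6]

Message polynomial: m(x) = 2 + 7·x (mod 11).
For each evaluation point α_i, compute m(α_i) mod 11:
  α_1 = 2: Horner steps 7 → 5, so m(2) = 5.
  α_2 = 8: Horner steps 7 → 3, so m(8) = 3.
  α_3 = 3: Horner steps 7 → 1, so m(3) = 1.
  α_4 = 10: Horner steps 7 → 6, so m(10) = 6.
Codeword c = [5, 3, 1, 6] ∈ F_11^4.


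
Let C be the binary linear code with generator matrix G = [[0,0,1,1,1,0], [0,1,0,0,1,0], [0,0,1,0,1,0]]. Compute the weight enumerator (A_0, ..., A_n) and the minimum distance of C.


Weight distribution: A_0 = 1, A_1 = 1, A_2 = 3, A_3 = 3. Minimum distance d = 1.

Enumerate all 2^3 = 8 messages m ∈ F_2^3.
For each, compute codeword c = mG in F_2^6, then tally its weight.
  m = 000 → c = 000000, weight = 0.
  m = 100 → c = 001110, weight = 3.
  m = 010 → c = 010010, weight = 2.
  m = 110 → c = 011100, weight = 3.
  m = 001 → c = 001010, weight = 2.
  m = 101 → c = 000100, weight = 1.
  m = 011 → c = 011000, weight = 2.
  m = 111 → c = 010110, weight = 3.
Tally weights:
  weight 0: 1 codewords.
  weight 1: 1 codewords.
  weight 2: 3 codewords.
  weight 3: 3 codewords.
Minimum distance d = smallest w > 0 with A_w > 0 = 1.
Sanity: Σ A_w = 8 = 2^3 = 8 ✓.


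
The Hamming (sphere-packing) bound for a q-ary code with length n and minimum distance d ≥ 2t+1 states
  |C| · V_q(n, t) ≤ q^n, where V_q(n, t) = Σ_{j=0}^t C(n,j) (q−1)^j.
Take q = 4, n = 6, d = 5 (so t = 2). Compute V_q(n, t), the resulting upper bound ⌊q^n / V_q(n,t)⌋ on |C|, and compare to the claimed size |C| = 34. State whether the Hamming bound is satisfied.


V_q(n, t) = 154, q^n = 4096, Hamming bound = 26, |C| = 34 > bound (violated).

Step 1: Compute V_q(n, t) = Σ_{j=0}^2 C(n, j) (q−1)^j.
  j = 0: C(6,0)·(3)^0 = 1·1 = 1.
  j = 1: C(6,1)·(3)^1 = 6·3 = 18.
  j = 2: C(6,2)·(3)^2 = 15·9 = 135.
  V_q(n, t) = 1 + 18 + 135 = 154.
Step 2: q^n = 4^6 = 4096.
Step 3: Hamming bound ⌊q^n / V_q(n,t)⌋ = ⌊4096/154⌋ = 26.
Step 4: Compare |C| = 34 to 26: violated.
The claimed |C| lies above the Hamming bound, so no 4-ary code of length 6 with d ≥ 5 can have 34 codewords.


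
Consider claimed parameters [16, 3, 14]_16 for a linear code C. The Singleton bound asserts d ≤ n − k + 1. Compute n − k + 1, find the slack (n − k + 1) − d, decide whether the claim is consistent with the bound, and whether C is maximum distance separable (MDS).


Singleton RHS = n − k + 1 = 14, slack = 0, bound satisfied, MDS.

Singleton bound: d ≤ n − k + 1.
Here n = 16, k = 3, so n − k + 1 = 14.
Given d = 14, check d ≤ 14: YES.
Slack = (n − k + 1) − d = 0.
The code is MDS (slack = 0).
Description: the claimed parameters are [16, 3, 14]_16; such a code would be MDS (meets Singleton bound).


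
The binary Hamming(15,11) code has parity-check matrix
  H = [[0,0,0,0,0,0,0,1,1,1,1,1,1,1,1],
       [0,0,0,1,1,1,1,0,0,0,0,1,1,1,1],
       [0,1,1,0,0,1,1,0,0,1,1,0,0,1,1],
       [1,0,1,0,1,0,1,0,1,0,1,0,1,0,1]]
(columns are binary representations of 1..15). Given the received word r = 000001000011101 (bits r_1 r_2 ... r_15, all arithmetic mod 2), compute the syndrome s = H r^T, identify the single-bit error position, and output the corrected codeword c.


s = (0, 0, 1, 1)^T, error position = 3, corrected codeword c = 001001000011101

Compute s = H r^T mod 2 one row at a time:
  s_1 = 0 + 0 + 0 + 1 + 1 + 1 + 0 + 1 = 4 ≡ 0 (mod 2).
  s_2 = 0 + 0 + 1 + 0 + 1 + 1 + 0 + 1 = 4 ≡ 0 (mod 2).
  s_3 = 0 + 0 + 1 + 0 + 0 + 1 + 0 + 1 = 3 ≡ 1 (mod 2).
  s_4 = 0 + 0 + 0 + 0 + 0 + 1 + 1 + 1 = 3 ≡ 1 (mod 2).
s = (0, 0, 1, 1)^T — this equals column 3 of H (binary 0011), so error is at position 3.
Correct: flip bit 3 of r = 000001000011101 to get c = 001001000011101.


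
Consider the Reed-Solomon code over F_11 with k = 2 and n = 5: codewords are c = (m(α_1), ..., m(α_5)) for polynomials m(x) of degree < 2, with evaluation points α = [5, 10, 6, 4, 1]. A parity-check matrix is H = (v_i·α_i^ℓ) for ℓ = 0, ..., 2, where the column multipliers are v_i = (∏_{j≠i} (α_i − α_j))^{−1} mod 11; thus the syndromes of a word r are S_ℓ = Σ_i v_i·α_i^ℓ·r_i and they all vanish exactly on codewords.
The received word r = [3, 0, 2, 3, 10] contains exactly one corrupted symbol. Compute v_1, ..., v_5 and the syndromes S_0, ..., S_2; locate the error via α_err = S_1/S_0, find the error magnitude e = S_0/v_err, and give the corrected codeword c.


S = (8, 7, 2), error at position 1, error magnitude e = 6, c = [8, 0, 2, 3, 10].

Step 1: column multipliers v_i = (∏_{j≠i}(α_i − α_j))^{−1} mod 11.
  i = 1 (α = 5): (5−10)(5−6)(5−4)(5−1) = (−5)·(−1)·1·4 = 20 ≡ 9, so v_1 = 9^{−1} = 5 (mod 11).
  i = 2 (α = 10): (10−5)(10−6)(10−4)(10−1) = 5·4·6·9 = 1080 ≡ 2, so v_2 = 2^{−1} = 6 (mod 11).
  i = 3 (α = 6): (6−5)(6−10)(6−4)(6−1) = 1·(−4)·2·5 = −40 ≡ 4, so v_3 = 4^{−1} = 3 (mod 11).
  i = 4 (α = 4): (4−5)(4−10)(4−6)(4−1) = (−1)·(−6)·(−2)·3 = −36 ≡ 8, so v_4 = 8^{−1} = 7 (mod 11).
  i = 5 (α = 1): (1−5)(1−10)(1−6)(1−4) = (−4)·(−9)·(−5)·(−3) = 540 ≡ 1, so v_5 = 1^{−1} = 1 (mod 11).
  v = [5, 6, 3, 7, 1].
Step 2: syndromes of r = [3, 0, 2, 3, 10] (all sums mod 11).
  S_0 = Σ v_i r_i = 5·3 + 6·0 + 3·2 + 7·3 + 1·10 = 52 ≡ 8.
  S_1 = Σ v_i α_i r_i = 5·5·3 + 6·10·0 + 3·6·2 + 7·4·3 + 1·1·10 = 205 ≡ 7.
  α_i^2 mod 11 = [3, 1, 3, 5, 1].
  S_2 = Σ v_i α_i^2 r_i = 5·3·3 + 6·1·0 + 3·3·2 + 7·5·3 + 1·1·10 = 178 ≡ 2.
  S = (8, 7, 2) ≠ 0, so r is not a codeword (an error is present).
Step 3: locate the error. For a single error e at position i, S_ℓ = v_i·e·α_i^ℓ, so α_err = S_1/S_0.
  S_0^{−1} = 8^{−1} = 7 (mod 11), so α_err = 7·7 = 49 ≡ 5 = α_1. Error position i = 1.
  Consistency check: S_2/S_1 = 2·8 = 16 ≡ 5 = α_err ✓ (single-error assumption holds).
Step 4: error magnitude e = S_0/v_1 = S_0·∏_{j≠1}(α_1 − α_j) = 8·9 = 72 ≡ 6 (mod 11).
Step 5: correct position 1: c_1 = r_1 − e = 3 − 6 ≡ 8 (mod 11). Hence c = [8, 0, 2, 3, 10].
  Check: interpolating c through the α_i gives m(x) = 5 + 5·x (degree < 2) with m(α_i) = c_i for every i, so c is indeed a codeword.


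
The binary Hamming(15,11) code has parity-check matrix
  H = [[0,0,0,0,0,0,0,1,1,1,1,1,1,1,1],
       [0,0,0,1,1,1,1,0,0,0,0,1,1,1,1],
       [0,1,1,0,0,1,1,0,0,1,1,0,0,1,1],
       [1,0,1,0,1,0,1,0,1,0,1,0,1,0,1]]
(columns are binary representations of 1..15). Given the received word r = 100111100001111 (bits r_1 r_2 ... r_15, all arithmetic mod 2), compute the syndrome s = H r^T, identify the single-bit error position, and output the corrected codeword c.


s = (0, 0, 0, 1)^T, error position = 1, corrected codeword c = 000111100001111

Compute s = H r^T mod 2 one row at a time:
  s_1 = 0 + 0 + 0 + 0 + 1 + 1 + 1 + 1 = 4 ≡ 0 (mod 2).
  s_2 = 1 + 1 + 1 + 1 + 1 + 1 + 1 + 1 = 8 ≡ 0 (mod 2).
  s_3 = 0 + 0 + 1 + 1 + 0 + 0 + 1 + 1 = 4 ≡ 0 (mod 2).
  s_4 = 1 + 0 + 1 + 1 + 0 + 0 + 1 + 1 = 5 ≡ 1 (mod 2).
s = (0, 0, 0, 1)^T — this equals column 1 of H (binary 0001), so error is at position 1.
Correct: flip bit 1 of r = 100111100001111 to get c = 000111100001111.


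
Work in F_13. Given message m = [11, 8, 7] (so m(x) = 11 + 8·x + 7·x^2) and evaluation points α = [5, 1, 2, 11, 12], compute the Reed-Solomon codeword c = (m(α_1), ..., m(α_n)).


c = [5, 0, 3, 10, 10]

Message polynomial: m(x) = 11 + 8·x + 7·x^2 (mod 13).
For each evaluation point α_i, compute m(α_i) mod 13:
  α_1 = 5: Horner steps 7 → 4 → 5, so m(5) = 5.
  α_2 = 1: Horner steps 7 → 2 → 0, so m(1) = 0.
  α_3 = 2: Horner steps 7 → 9 → 3, so m(2) = 3.
  α_4 = 11: Horner steps 7 → 7 → 10, so m(11) = 10.
  α_5 = 12: Horner steps 7 → 1 → 10, so m(12) = 10.
Codeword c = [5, 0, 3, 10, 10] ∈ F_13^5.
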